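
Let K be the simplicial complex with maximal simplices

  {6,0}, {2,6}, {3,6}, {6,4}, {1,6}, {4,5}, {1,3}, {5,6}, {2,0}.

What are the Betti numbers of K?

b_0 = 1, b_1 = 3.

K has 7 vertices, 9 edges.
rank ∂_0 = 0, rank ∂_1 = 6 ⇒ b_0 = 7 − 0 − 6 = 1; all invariant factors of ∂_1 are 1 so no torsion. So H_0 ≅ Z.
rank ∂_1 = 6, rank ∂_2 = 0 ⇒ b_1 = 9 − 6 − 0 = 3. So H_1 ≅ Z^3.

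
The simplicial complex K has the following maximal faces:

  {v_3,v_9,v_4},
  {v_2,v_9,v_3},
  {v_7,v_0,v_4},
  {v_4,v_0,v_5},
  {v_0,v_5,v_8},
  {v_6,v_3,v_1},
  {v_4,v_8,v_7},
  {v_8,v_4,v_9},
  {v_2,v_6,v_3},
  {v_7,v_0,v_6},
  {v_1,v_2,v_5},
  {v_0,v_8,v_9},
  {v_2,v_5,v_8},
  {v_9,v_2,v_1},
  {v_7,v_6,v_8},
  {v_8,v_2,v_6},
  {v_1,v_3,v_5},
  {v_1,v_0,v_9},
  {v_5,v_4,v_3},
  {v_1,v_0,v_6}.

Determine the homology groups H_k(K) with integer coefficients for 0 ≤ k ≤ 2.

H_0 ≅ Z,  H_1 ≅ Z ⊕ Z/2Z,  H_2 = 0.

K has 10 vertices, 30 edges, 20 triangles.
rank ∂_0 = 0, rank ∂_1 = 9 ⇒ b_0 = 10 − 0 − 9 = 1; all invariant factors of ∂_1 are 1 so no torsion. So H_0 = Z.
rank ∂_1 = 9, rank ∂_2 = 20 ⇒ b_1 = 30 − 9 − 20 = 1; ∂_2 has invariant factor(s) [2] giving torsion. So H_1 = Z ⊕ Z/2Z.
rank ∂_2 = 20, rank ∂_3 = 0 ⇒ b_2 = 20 − 20 − 0 = 0. So H_2 = 0.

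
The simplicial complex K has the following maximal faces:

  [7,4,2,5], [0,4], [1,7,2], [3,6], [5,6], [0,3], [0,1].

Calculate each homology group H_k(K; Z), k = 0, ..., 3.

We work with the vertex ordering 0 < 1 < 2 < 3 < 4 < 5 < 6 < 7. The simplices of K, each written with vertices in increasing order, are:

  0-simplices (8): [0], [1], [2], [3], [4], [5], [6], [7]
  1-simplices (13): [0,1], [0,3], [0,4], [1,2], [1,7], [2,4], [2,5], [2,7], [3,6], [4,5], [4,7], [5,6], [5,7]
  2-simplices (5): [1,2,7], [2,4,5], [2,4,7], [2,5,7], [4,5,7]
  3-simplices (1): [2,4,5,7]

giving chain groups C_0 ≅ Z^8, C_1 ≅ Z^13, C_2 ≅ Z^5, C_3 ≅ Z^1.

Boundary ∂_1: C_1 → C_0 maps an edge to its endpoints' difference, ∂[p,q] = q − p.
The 8×13 boundary matrix has rank 7 and Smith normal form diag(1,1,1,1,1,1,1).

The boundary map ∂_2: C_2 → C_1 sends each 2-simplex [p,q,r] to [q,r] − [p,r] + [p,q]. For instance
  ∂[4,5,7] = [5,7] − [4,7] + [4,5],
  ∂[2,4,7] = [4,7] − [2,7] + [2,4].
The resulting 13×5 matrix has rank 4, and its Smith normal form has invariant factors (1,1,1,1).

∂_3: C_3 → C_2 sends each 3-simplex σ to the alternating sum Σ_i (−1)^i (σ with its i-th vertex removed). For instance
  ∂[2,4,5,7] = [4,5,7] − [2,5,7] + [2,4,7] − [2,4,5].
The 5×1 boundary matrix has rank 1 and Smith normal form diag(1).

Now H_k = ker ∂_k / im ∂_{k+1}, so:

  H_0: rank C_0 − rank ∂_1 = 8 − 7 = 1, and the invariant factors of ∂_1 are all 1, so H_0 = Z.
  H_1: rank ker ∂_1 − rank ∂_2 = (13 − 7) − 4 = 2, and the invariant factors of ∂_2 are all 1, so H_1 = Z^2.
  H_2: rank ker ∂_2 − rank ∂_3 = (5 − 4) − 1 = 0, and the invariant factors of ∂_3 are all 1, so H_2 = 0.
  H_3: rank ker ∂_3 − rank ∂_4 = (1 − 1) − 0 = 0, and there is no ∂_4, so H_3 = 0.

H_0 ≅ Z,  H_1 ≅ Z^2,  H_2 = 0,  H_3 = 0.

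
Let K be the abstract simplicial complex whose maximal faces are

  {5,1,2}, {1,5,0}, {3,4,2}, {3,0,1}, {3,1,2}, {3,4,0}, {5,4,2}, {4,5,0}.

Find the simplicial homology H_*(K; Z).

H_0 = Z,  H_1 = 0,  H_2 = Z.

K has 6 vertices, 12 edges, 8 triangles.
rank ∂_0 = 0, rank ∂_1 = 5 ⇒ b_0 = 6 − 0 − 5 = 1; all invariant factors of ∂_1 are 1 so no torsion. So H_0 ≅ Z.
rank ∂_1 = 5, rank ∂_2 = 7 ⇒ b_1 = 12 − 5 − 7 = 0; all invariant factors of ∂_2 are 1 so no torsion. So H_1 ≅ 0.
rank ∂_2 = 7, rank ∂_3 = 0 ⇒ b_2 = 8 − 7 − 0 = 1. So H_2 ≅ Z.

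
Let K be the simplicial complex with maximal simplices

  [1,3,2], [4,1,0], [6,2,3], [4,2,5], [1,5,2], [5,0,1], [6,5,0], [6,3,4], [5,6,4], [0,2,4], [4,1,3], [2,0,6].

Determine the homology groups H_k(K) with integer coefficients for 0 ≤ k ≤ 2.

H_0 = Z,  H_1 = Z/2Z,  H_2 = 0.

We work with the vertex ordering 0 < 1 < 2 < 3 < 4 < 5 < 6. The simplices of K, each written with vertices in increasing order, are:

  0-simplices (7): [0], [1], [2], [3], [4], [5], [6]
  1-simplices (18): [0,1], [0,2], [0,4], [0,5], [0,6], [1,2], [1,3], [1,4], [1,5], [2,3], [2,4], [2,5], [2,6], [3,4], [3,6], [4,5], [4,6], [5,6]
  2-simplices (12): [0,1,4], [0,1,5], [0,2,4], [0,2,6], [0,5,6], [1,2,3], [1,2,5], [1,3,4], [2,3,6], [2,4,5], [3,4,6], [4,5,6]

Hence C_0 ≅ Z^7, C_1 ≅ Z^18, C_2 ≅ Z^12.

The boundary map ∂_1: C_1 → C_0 maps an edge to its endpoints' difference, ∂[p,q] = q − p. For instance
  ∂[4,6] = [6] − [4].
As a 7×18 matrix over Z this has rank 6, with invariant factors (1,1,1,1,1,1).

The boundary map ∂_2: C_2 → C_1 sends each 2-simplex [p,q,r] to [q,r] − [p,r] + [p,q]. For instance
  ∂[2,3,6] = [3,6] − [2,6] + [2,3],
  ∂[0,1,4] = [1,4] − [0,4] + [0,1].
As a 18×12 matrix over Z this has rank 12, with invariant factors (1,1,1,1,1,1,1,1,1,1,1,2).

Reading off H_k = ker ∂_k / im ∂_{k+1}:

  H_0: rank C_0 − rank ∂_1 = 7 − 6 = 1, and the invariant factors of ∂_1 are all 1, so H_0 ≅ Z.
  H_1: rank ker ∂_1 − rank ∂_2 = (18 − 6) − 12 = 0, and ∂_2 has invariant factor 2 > 1, so H_1 ≅ Z/2Z.
  H_2: rank ker ∂_2 − rank ∂_3 = (12 − 12) − 0 = 0, and there is no ∂_3, so H_2 ≅ 0.

(K is a triangulation of the real projective plane RP^2.)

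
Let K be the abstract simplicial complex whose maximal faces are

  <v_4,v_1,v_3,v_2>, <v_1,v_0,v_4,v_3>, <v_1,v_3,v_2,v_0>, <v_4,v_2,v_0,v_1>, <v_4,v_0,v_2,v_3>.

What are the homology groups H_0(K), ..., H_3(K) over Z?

We work with the vertex ordering v_0 < v_1 < v_2 < v_3 < v_4. The simplices of K, each written with vertices in increasing order, are:

  0-simplices (5): [v_0], [v_1], [v_2], [v_3], [v_4]
  1-simplices (10): [v_0,v_1], [v_0,v_2], [v_0,v_3], [v_0,v_4], [v_1,v_2], [v_1,v_3], [v_1,v_4], [v_2,v_3], [v_2,v_4], [v_3,v_4]
  2-simplices (10): [v_0,v_1,v_2], [v_0,v_1,v_3], [v_0,v_1,v_4], [v_0,v_2,v_3], [v_0,v_2,v_4], [v_0,v_3,v_4], [v_1,v_2,v_3], [v_1,v_2,v_4], [v_1,v_3,v_4], [v_2,v_3,v_4]
  3-simplices (5): [v_0,v_1,v_2,v_3], [v_0,v_1,v_2,v_4], [v_0,v_1,v_3,v_4], [v_0,v_2,v_3,v_4], [v_1,v_2,v_3,v_4]

so the chain groups are C_0 ≅ Z^5, C_1 ≅ Z^10, C_2 ≅ Z^10, C_3 ≅ Z^5.

The boundary map ∂_1: C_1 → C_0 maps an edge to its endpoints' difference, ∂[p,q] = q − p.
The resulting 5×10 matrix has rank 4, and its Smith normal form has invariant factors (1,1,1,1).

Boundary ∂_2: C_2 → C_1 acts by ∂[p,q,r] = [q,r] − [p,r] + [p,q]. For instance
  ∂[v_0,v_2,v_3] = [v_2,v_3] − [v_0,v_3] + [v_0,v_2],
  ∂[v_0,v_1,v_2] = [v_1,v_2] − [v_0,v_2] + [v_0,v_1].
This gives a 10×10 integer matrix of rank 6; reducing to Smith normal form yields diagonal entries (1,1,1,1,1,1).

∂_3: C_3 → C_2 sends each 3-simplex σ to the alternating sum Σ_i (−1)^i (σ with its i-th vertex removed). For instance
  ∂[v_0,v_1,v_2,v_4] = [v_1,v_2,v_4] − [v_0,v_2,v_4] + [v_0,v_1,v_4] − [v_0,v_1,v_2],
  ∂[v_0,v_2,v_3,v_4] = [v_2,v_3,v_4] − [v_0,v_3,v_4] + [v_0,v_2,v_4] − [v_0,v_2,v_3].
This gives a 10×5 integer matrix of rank 4; reducing to Smith normal form yields diagonal entries (1,1,1,1).

Now H_k = ker ∂_k / im ∂_{k+1}, so:

  H_0: rank C_0 − rank ∂_1 = 5 − 4 = 1, and the invariant factors of ∂_1 are all 1, so H_0 = Z.
  H_1: rank ker ∂_1 − rank ∂_2 = (10 − 4) − 6 = 0, and the invariant factors of ∂_2 are all 1, so H_1 = 0.
  H_2: rank ker ∂_2 − rank ∂_3 = (10 − 6) − 4 = 0, and the invariant factors of ∂_3 are all 1, so H_2 = 0.
  H_3: rank ker ∂_3 − rank ∂_4 = (5 − 4) − 0 = 1, and there is no ∂_4, so H_3 = Z.

H_0 ≅ Z,  H_1 = 0,  H_2 = 0,  H_3 ≅ Z.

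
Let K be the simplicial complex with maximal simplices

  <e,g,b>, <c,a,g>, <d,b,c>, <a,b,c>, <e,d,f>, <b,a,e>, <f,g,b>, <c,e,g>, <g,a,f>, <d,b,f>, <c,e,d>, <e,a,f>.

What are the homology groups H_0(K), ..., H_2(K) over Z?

H_0 ≅ Z,  H_1 ≅ Z/2,  H_2 = 0.

Take the total order a < b < c < d < e < f < g on the vertex set. Then K (dimension 2) consists of the simplices:

  0-simplices (7): a, b, c, d, e, f, g
  1-simplices (18): ab, ac, ae, af, ag, bc, bd, be, bf, bg, cd, ce, cg, de, df, ef, eg, fg
  2-simplices (12): abc, abe, acg, aef, afg, bcd, bdf, beg, bfg, cde, ceg, def

so the chain groups are C_0 ≅ Z^7, C_1 ≅ Z^18, C_2 ≅ Z^12.

Boundary ∂_1: C_1 → C_0 sends each edge [p,q] (with p < q) to q − p. For instance
  ∂af = f − a.
The resulting 7×18 matrix has rank 6, and its Smith normal form has invariant factors (1,1,1,1,1,1).

The boundary map ∂_2: C_2 → C_1 maps a triangle to the signed sum of its edges. For instance
  ∂def = ef − df + de,
  ∂aef = ef − af + ae.
This gives a 18×12 integer matrix of rank 12; reducing to Smith normal form yields diagonal entries (1,1,1,1,1,1,1,1,1,1,1,2).

Now H_k = ker ∂_k / im ∂_{k+1}, so:

  H_0: rank C_0 − rank ∂_1 = 7 − 6 = 1, and the invariant factors of ∂_1 are all 1, so H_0 ≅ Z.
  H_1: rank ker ∂_1 − rank ∂_2 = (18 − 6) − 12 = 0, and ∂_2 has invariant factor 2 > 1, so H_1 ≅ Z/2.
  H_2: rank ker ∂_2 − rank ∂_3 = (12 − 12) − 0 = 0, and there is no ∂_3, so H_2 ≅ 0.

(K is a triangulation of the real projective plane RP^2.)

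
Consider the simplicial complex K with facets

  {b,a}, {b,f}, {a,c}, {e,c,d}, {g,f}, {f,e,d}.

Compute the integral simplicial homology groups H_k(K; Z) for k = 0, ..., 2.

H_0 ≅ Z,  H_1 ≅ Z,  H_2 = 0.

Order the vertices as a < b < c < d < e < f < g. Listing each simplex with vertices in this order, K has dimension 2 with simplices:

  0-simplices (7): a, b, c, d, e, f, g
  1-simplices (9): ab, ac, bf, cd, ce, de, df, ef, fg
  2-simplices (2): cde, def

Hence C_0 ≅ Z^7, C_1 ≅ Z^9, C_2 ≅ Z^2.

∂_1: C_1 → C_0 maps an edge to its endpoints' difference, ∂[p,q] = q − p. For instance
  ∂fg = g − f.
The resulting 7×9 matrix has rank 6, and its Smith normal form has invariant factors (1,1,1,1,1,1).

Boundary ∂_2: C_2 → C_1 acts by ∂[p,q,r] = [q,r] − [p,r] + [p,q]. For instance
  ∂cde = de − ce + cd,
  ∂def = ef − df + de.
The resulting 9×2 matrix has rank 2, and its Smith normal form has invariant factors (1,1).

From H_k ≅ ker(∂_k) / im(∂_{k+1}) we obtain:

  H_0: rank C_0 − rank ∂_1 = 7 − 6 = 1, and the invariant factors of ∂_1 are all 1, so H_0 = Z.
  H_1: rank ker ∂_1 − rank ∂_2 = (9 − 6) − 2 = 1, and the invariant factors of ∂_2 are all 1, so H_1 = Z.
  H_2: rank ker ∂_2 − rank ∂_3 = (2 − 2) − 0 = 0, and there is no ∂_3, so H_2 = 0.

As a check, the Euler characteristic is 7 − 9 + 2 = 0, which agrees with 1 − 1 + 0 = 0.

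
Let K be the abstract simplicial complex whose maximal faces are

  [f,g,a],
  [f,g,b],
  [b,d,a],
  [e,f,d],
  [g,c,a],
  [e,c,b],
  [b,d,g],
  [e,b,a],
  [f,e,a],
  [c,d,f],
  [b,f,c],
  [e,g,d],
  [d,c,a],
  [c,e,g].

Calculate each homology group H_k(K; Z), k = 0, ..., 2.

H_0 = Z,  H_1 = Z^2,  H_2 = Z.

Fix the vertex order a < b < c < d < e < f < g and write every simplex with vertices in increasing order. Then dim K = 2 and the simplices of K are:

  0-simplices (7): a, b, c, d, e, f, g
  1-simplices (21): ab, ac, ad, ae, af, ag, bc, bd, be, bf, bg, cd, ce, cf, cg, de, df, dg, ef, eg, fg
  2-simplices (14): abd, abe, acd, acg, aef, afg, bce, bcf, bdg, bfg, cdf, ceg, def, deg

giving chain groups C_0 ≅ Z^7, C_1 ≅ Z^21, C_2 ≅ Z^14.

Boundary ∂_1: C_1 → C_0 sends each edge [p,q] (with p < q) to q − p. For instance
  ∂ef = f − e.
As a 7×21 matrix over Z this has rank 6, with invariant factors (1,1,1,1,1,1).

Boundary ∂_2: C_2 → C_1 maps a triangle to the signed sum of its edges. For instance
  ∂acd = cd − ad + ac,
  ∂deg = eg − dg + de.
This gives a 21×14 integer matrix of rank 13; reducing to Smith normal form yields diagonal entries (1,1,1,1,1,1,1,1,1,1,1,1,1).

Reading off H_k = ker ∂_k / im ∂_{k+1}:

  H_0: rank C_0 − rank ∂_1 = 7 − 6 = 1, and the invariant factors of ∂_1 are all 1, so H_0 ≅ Z.
  H_1: rank ker ∂_1 − rank ∂_2 = (21 − 6) − 13 = 2, and the invariant factors of ∂_2 are all 1, so H_1 ≅ Z^2.
  H_2: rank ker ∂_2 − rank ∂_3 = (14 − 13) − 0 = 1, and there is no ∂_3, so H_2 ≅ Z.

(K is a triangulation of the torus T^2.)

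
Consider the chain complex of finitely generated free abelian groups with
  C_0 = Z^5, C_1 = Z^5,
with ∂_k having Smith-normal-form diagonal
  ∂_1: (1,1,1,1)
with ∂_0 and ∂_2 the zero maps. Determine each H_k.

H_0: b_0 = 5 − 0 − 4 = 1; torsion from ∂_1 factors > 1: none. So H_0 ≅ Z.
H_1: b_1 = 5 − 4 − 0 = 1; torsion from ∂_2 factors > 1: none. So H_1 ≅ Z.

H_0 ≅ Z,  H_1 ≅ Z.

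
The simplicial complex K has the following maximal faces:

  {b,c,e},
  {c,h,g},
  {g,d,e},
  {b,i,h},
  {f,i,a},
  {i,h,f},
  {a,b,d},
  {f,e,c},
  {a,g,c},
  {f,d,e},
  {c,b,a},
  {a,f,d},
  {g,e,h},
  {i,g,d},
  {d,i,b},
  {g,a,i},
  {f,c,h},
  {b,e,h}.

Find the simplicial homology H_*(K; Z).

H_0 ≅ Z,  H_1 ≅ Z ⊕ Z/2,  H_2 = 0.

Fix the vertex order a < b < c < d < e < f < g < h < i and write every simplex with vertices in increasing order. Then dim K = 2 and the simplices of K are:

  0-simplices (9): a, b, c, d, e, f, g, h, i
  1-simplices (27): ab, ac, ad, af, ag, ai, bc, bd, be, bh, bi, ce, cf, cg, ch, de, df, dg, di, ef, eg, eh, fh, fi, gh, gi, hi
  2-simplices (18): abc, abd, acg, adf, afi, agi, bce, bdi, beh, bhi, cef, cfh, cgh, def, deg, dgi, egh, fhi

Hence C_0 ≅ Z^9, C_1 ≅ Z^27, C_2 ≅ Z^18.

∂_1: C_1 → C_0 sends each edge [p,q] (with p < q) to q − p.
This gives a 9×27 integer matrix of rank 8; reducing to Smith normal form yields diagonal entries (1,1,1,1,1,1,1,1).

∂_2: C_2 → C_1 acts by ∂[p,q,r] = [q,r] − [p,r] + [p,q]. For instance
  ∂cef = ef − cf + ce,
  ∂fhi = hi − fi + fh.
The resulting 27×18 matrix has rank 18, and its Smith normal form has invariant factors (1,1,1,1,1,1,1,1,1,1,1,1,1,1,1,1,1,2).

Now H_k = ker ∂_k / im ∂_{k+1}, so:

  H_0: rank C_0 − rank ∂_1 = 9 − 8 = 1, and the invariant factors of ∂_1 are all 1, so H_0 = Z.
  H_1: rank ker ∂_1 − rank ∂_2 = (27 − 8) − 18 = 1, and ∂_2 has invariant factor 2 > 1, so H_1 = Z ⊕ Z/2.
  H_2: rank ker ∂_2 − rank ∂_3 = (18 − 18) − 0 = 0, and there is no ∂_3, so H_2 = 0.

As a check, the Euler characteristic is 9 − 27 + 18 = 0, which agrees with 1 − 1 + 0 = 0.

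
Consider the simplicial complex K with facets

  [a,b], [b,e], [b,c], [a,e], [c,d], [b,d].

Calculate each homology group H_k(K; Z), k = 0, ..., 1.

H_0 = Z,  H_1 = Z^2.

We work with the vertex ordering a < b < c < d < e. The simplices of K, each written with vertices in increasing order, are:

  0-simplices (5): a, b, c, d, e
  1-simplices (6): ab, ae, bc, bd, be, cd

so the chain groups are C_0 ≅ Z^5, C_1 ≅ Z^6.

Boundary ∂_1: C_1 → C_0 maps an edge to its endpoints' difference, ∂[p,q] = q − p. For instance
  ∂bc = c − b.
The resulting 5×6 matrix has rank 4, and its Smith normal form has invariant factors (1,1,1,1).

Now H_k = ker ∂_k / im ∂_{k+1}, so:

  H_0: rank C_0 − rank ∂_1 = 5 − 4 = 1, and the invariant factors of ∂_1 are all 1, so H_0 ≅ Z.
  H_1: rank ker ∂_1 − rank ∂_2 = (6 − 4) − 0 = 2, and there is no ∂_2, so H_1 ≅ Z^2.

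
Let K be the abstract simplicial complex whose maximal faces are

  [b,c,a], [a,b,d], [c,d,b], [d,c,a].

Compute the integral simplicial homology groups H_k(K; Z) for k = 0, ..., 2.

K has 4 vertices, 6 edges, 4 triangles.
rank ∂_0 = 0, rank ∂_1 = 3 ⇒ b_0 = 4 − 0 − 3 = 1; all invariant factors of ∂_1 are 1 so no torsion. So H_0 ≅ Z.
rank ∂_1 = 3, rank ∂_2 = 3 ⇒ b_1 = 6 − 3 − 3 = 0; all invariant factors of ∂_2 are 1 so no torsion. So H_1 ≅ 0.
rank ∂_2 = 3, rank ∂_3 = 0 ⇒ b_2 = 4 − 3 − 0 = 1. So H_2 ≅ Z.

H_0 = Z,  H_1 = 0,  H_2 = Z.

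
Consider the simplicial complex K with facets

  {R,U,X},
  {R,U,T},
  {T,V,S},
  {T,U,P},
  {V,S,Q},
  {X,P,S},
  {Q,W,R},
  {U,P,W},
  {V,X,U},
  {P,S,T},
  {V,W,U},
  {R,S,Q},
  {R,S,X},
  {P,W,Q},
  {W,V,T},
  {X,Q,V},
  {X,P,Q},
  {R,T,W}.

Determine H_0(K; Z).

H_0 ≅ Z.

Take the total order P < Q < R < S < T < U < V < W < X on the vertex set. Then K (dimension 2) consists of the simplices:

  0-simplices (9): P, Q, R, S, T, U, V, W, X
  1-simplices (27): PQ, PS, PT, PU, PW, PX, QR, QS, QV, QW, QX, RS, RT, RU, RW, RX, ST, SV, SX, TU, TV, TW, UV, UW, UX, VW, VX
  2-simplices (18): PQW, PQX, PST, PSX, PTU, PUW, QRS, QRW, QSV, QVX, RSX, RTU, RTW, RUX, STV, TVW, UVW, UVX

giving chain groups C_0 ≅ Z^9, C_1 ≅ Z^27, C_2 ≅ Z^18.

Boundary ∂_1: C_1 → C_0 sends each edge [p,q] (with p < q) to q − p.
The 9×27 boundary matrix has rank 8 and Smith normal form diag(1,1,1,1,1,1,1,1).

Boundary ∂_2: C_2 → C_1 maps a triangle to the signed sum of its edges. For instance
  ∂PTU = TU − PU + PT,
  ∂PUW = UW − PW + PU.
The resulting 27×18 matrix has rank 18, and its Smith normal form has invariant factors (1,1,1,1,1,1,1,1,1,1,1,1,1,1,1,1,1,2).

Now H_k = ker ∂_k / im ∂_{k+1}, so:

  H_0: rank C_0 − rank ∂_1 = 9 − 8 = 1, and the invariant factors of ∂_1 are all 1, so H_0 ≅ Z.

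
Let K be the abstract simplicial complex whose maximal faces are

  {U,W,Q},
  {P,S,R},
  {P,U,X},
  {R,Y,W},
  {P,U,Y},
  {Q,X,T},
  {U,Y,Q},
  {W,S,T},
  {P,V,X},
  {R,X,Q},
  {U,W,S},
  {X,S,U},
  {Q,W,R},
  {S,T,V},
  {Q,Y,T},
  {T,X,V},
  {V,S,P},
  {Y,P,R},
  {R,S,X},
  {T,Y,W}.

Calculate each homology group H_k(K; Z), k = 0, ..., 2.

H_0 = Z,  H_1 = Z ⊕ Z/2,  H_2 = 0.

Fix the vertex order P < Q < R < S < T < U < V < W < X < Y and write every simplex with vertices in increasing order. Then dim K = 2 and the simplices of K are:

  0-simplices (10): P, Q, R, S, T, U, V, W, X, Y
  1-simplices (30): PR, PS, PU, PV, PX, PY, QR, QT, QU, QW, QX, QY, RS, RW, RX, RY, ST, SU, SV, SW, SX, TV, TW, TX, TY, UW, UX, UY, VX, WY
  2-simplices (20): PRS, PRY, PSV, PUX, PUY, PVX, QRW, QRX, QTX, QTY, QUW, QUY, RSX, RWY, STV, STW, SUW, SUX, TVX, TWY

so the chain groups are C_0 ≅ Z^10, C_1 ≅ Z^30, C_2 ≅ Z^20.

Boundary ∂_1: C_1 → C_0 is given by ∂[p,q] = [q] − [p]. For instance
  ∂TV = V − T.
The resulting 10×30 matrix has rank 9, and its Smith normal form has invariant factors (1,1,1,1,1,1,1,1,1).

∂_2: C_2 → C_1 maps a triangle to the signed sum of its edges. For instance
  ∂SUW = UW − SW + SU,
  ∂QUY = UY − QY + QU.
The resulting 30×20 matrix has rank 20, and its Smith normal form has invariant factors (1,1,1,1,1,1,1,1,1,1,1,1,1,1,1,1,1,1,1,2).

From H_k ≅ ker(∂_k) / im(∂_{k+1}) we obtain:

  H_0: rank C_0 − rank ∂_1 = 10 − 9 = 1, and the invariant factors of ∂_1 are all 1, so H_0 ≅ Z.
  H_1: rank ker ∂_1 − rank ∂_2 = (30 − 9) − 20 = 1, and ∂_2 has invariant factor 2 > 1, so H_1 ≅ Z ⊕ Z/2.
  H_2: rank ker ∂_2 − rank ∂_3 = (20 − 20) − 0 = 0, and there is no ∂_3, so H_2 ≅ 0.

As a check, the Euler characteristic is 10 − 30 + 20 = 0, which agrees with 1 − 1 + 0 = 0.
(K is a triangulation of the Klein bottle.)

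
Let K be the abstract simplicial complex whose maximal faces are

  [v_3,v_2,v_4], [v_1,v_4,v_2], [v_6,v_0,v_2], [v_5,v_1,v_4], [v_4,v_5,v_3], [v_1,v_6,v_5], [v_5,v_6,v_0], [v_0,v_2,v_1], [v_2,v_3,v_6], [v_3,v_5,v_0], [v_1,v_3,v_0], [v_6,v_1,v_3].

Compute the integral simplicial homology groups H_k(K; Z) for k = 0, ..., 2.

H_0 ≅ Z,  H_1 ≅ Z_2,  H_2 = 0.

K has 7 vertices, 18 edges, 12 triangles.
rank ∂_0 = 0, rank ∂_1 = 6 ⇒ b_0 = 7 − 0 − 6 = 1; all invariant factors of ∂_1 are 1 so no torsion. So H_0 = Z.
rank ∂_1 = 6, rank ∂_2 = 12 ⇒ b_1 = 18 − 6 − 12 = 0; ∂_2 has invariant factor(s) [2] giving torsion. So H_1 = Z_2.
rank ∂_2 = 12, rank ∂_3 = 0 ⇒ b_2 = 12 − 12 − 0 = 0. So H_2 = 0.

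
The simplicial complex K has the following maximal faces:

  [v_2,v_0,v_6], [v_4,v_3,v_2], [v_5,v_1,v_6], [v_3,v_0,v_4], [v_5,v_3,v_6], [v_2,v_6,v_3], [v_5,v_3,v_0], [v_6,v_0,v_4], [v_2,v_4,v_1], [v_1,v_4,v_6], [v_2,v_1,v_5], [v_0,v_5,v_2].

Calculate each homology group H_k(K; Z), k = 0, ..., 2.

H_0 = Z,  H_1 = Z_2,  H_2 = 0.

K has 7 vertices, 18 edges, 12 triangles.
rank ∂_0 = 0, rank ∂_1 = 6 ⇒ b_0 = 7 − 0 − 6 = 1; all invariant factors of ∂_1 are 1 so no torsion. So H_0 ≅ Z.
rank ∂_1 = 6, rank ∂_2 = 12 ⇒ b_1 = 18 − 6 − 12 = 0; ∂_2 has invariant factor(s) [2] giving torsion. So H_1 ≅ Z_2.
rank ∂_2 = 12, rank ∂_3 = 0 ⇒ b_2 = 12 − 12 − 0 = 0. So H_2 ≅ 0.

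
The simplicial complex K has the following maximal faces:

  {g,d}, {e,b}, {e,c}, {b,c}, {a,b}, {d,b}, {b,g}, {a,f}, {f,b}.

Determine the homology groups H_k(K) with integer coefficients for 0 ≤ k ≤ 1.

H_0 = Z,  H_1 = Z^3.

Take the total order a < b < c < d < e < f < g on the vertex set. Then K (dimension 1) consists of the simplices:

  0-simplices (7): a, b, c, d, e, f, g
  1-simplices (9): ab, af, bc, bd, be, bf, bg, ce, dg

so the chain groups are C_0 ≅ Z^7, C_1 ≅ Z^9.

The boundary map ∂_1: C_1 → C_0 is given by ∂[p,q] = [q] − [p]. For instance
  ∂dg = g − d.
The 7×9 boundary matrix has rank 6 and Smith normal form diag(1,1,1,1,1,1).

From H_k ≅ ker(∂_k) / im(∂_{k+1}) we obtain:

  H_0: rank C_0 − rank ∂_1 = 7 − 6 = 1, and the invariant factors of ∂_1 are all 1, so H_0 ≅ Z.
  H_1: rank ker ∂_1 − rank ∂_2 = (9 − 6) − 0 = 3, and there is no ∂_2, so H_1 ≅ Z^3.

As a check, the Euler characteristic is 7 − 9 = -2, which agrees with 1 − 3 = -2.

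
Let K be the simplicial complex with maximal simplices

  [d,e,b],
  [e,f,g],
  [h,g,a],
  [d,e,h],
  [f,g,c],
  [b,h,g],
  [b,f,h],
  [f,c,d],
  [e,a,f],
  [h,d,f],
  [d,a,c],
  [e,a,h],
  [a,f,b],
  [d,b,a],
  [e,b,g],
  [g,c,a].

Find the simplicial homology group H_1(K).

H_1 ≅ Z^2.

We work with the vertex ordering a < b < c < d < e < f < g < h. The simplices of K, each written with vertices in increasing order, are:

  0-simplices (8): a, b, c, d, e, f, g, h
  1-simplices (24): ab, ac, ad, ae, af, ag, ah, bd, be, bf, bg, bh, cd, cf, cg, de, df, dh, ef, eg, eh, fg, fh, gh
  2-simplices (16): abd, abf, acd, acg, aef, aeh, agh, bde, beg, bfh, bgh, cdf, cfg, deh, dfh, efg

giving chain groups C_0 ≅ Z^8, C_1 ≅ Z^24, C_2 ≅ Z^16.

∂_1: C_1 → C_0 sends each edge [p,q] (with p < q) to q − p. For instance
  ∂cf = f − c.
As a 8×24 matrix over Z this has rank 7, with invariant factors (1,1,1,1,1,1,1).

∂_2: C_2 → C_1 acts by ∂[p,q,r] = [q,r] − [p,r] + [p,q]. For instance
  ∂abf = bf − af + ab,
  ∂acg = cg − ag + ac.
The 24×16 boundary matrix has rank 15 and Smith normal form diag(1,1,1,1,1,1,1,1,1,1,1,1,1,1,1).

Computing H_k = (kernel of ∂_k) / (image of ∂_{k+1}):

  H_1: rank ker ∂_1 − rank ∂_2 = (24 − 7) − 15 = 2, and the invariant factors of ∂_2 are all 1, so H_1 = Z^2.

(K is a triangulation of the torus T^2.)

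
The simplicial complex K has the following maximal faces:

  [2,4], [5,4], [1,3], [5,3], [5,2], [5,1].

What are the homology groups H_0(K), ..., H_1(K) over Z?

Fix the vertex order 1 < 2 < 3 < 4 < 5 and write every simplex with vertices in increasing order. Then dim K = 1 and the simplices of K are:

  0-simplices (5): [1], [2], [3], [4], [5]
  1-simplices (6): [1,3], [1,5], [2,4], [2,5], [3,5], [4,5]

giving chain groups C_0 ≅ Z^5, C_1 ≅ Z^6.

The boundary map ∂_1: C_1 → C_0 is given by ∂[p,q] = [q] − [p]. For instance
  ∂[4,5] = [5] − [4].
This gives a 5×6 integer matrix of rank 4; reducing to Smith normal form yields diagonal entries (1,1,1,1).

Now H_k = ker ∂_k / im ∂_{k+1}, so:

  H_0: rank C_0 − rank ∂_1 = 5 − 4 = 1, and the invariant factors of ∂_1 are all 1, so H_0 = Z.
  H_1: rank ker ∂_1 − rank ∂_2 = (6 − 4) − 0 = 2, and there is no ∂_2, so H_1 = Z^2.

As a check, the Euler characteristic is 5 − 6 = -1, which agrees with 1 − 2 = -1.
(K is a triangulation of a wedge of 2 circles.)

H_0 = Z,  H_1 = Z^2.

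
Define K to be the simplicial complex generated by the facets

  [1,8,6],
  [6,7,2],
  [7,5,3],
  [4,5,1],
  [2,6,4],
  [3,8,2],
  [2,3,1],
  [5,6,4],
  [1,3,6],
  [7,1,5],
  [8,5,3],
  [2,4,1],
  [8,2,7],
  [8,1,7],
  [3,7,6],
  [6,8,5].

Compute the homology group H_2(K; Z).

Take the total order 1 < 2 < 3 < 4 < 5 < 6 < 7 < 8 on the vertex set. Then K (dimension 2) consists of the simplices:

  0-simplices (8): [1], [2], [3], [4], [5], [6], [7], [8]
  1-simplices (24): (24 of them)
  2-simplices (16): [1,2,3], [1,2,4], [1,3,6], [1,4,5], [1,5,7], [1,6,8], [1,7,8], [2,3,8], [2,4,6], [2,6,7], [2,7,8], [3,5,7], [3,5,8], [3,6,7], [4,5,6], [5,6,8]

giving chain groups C_0 ≅ Z^8, C_1 ≅ Z^24, C_2 ≅ Z^16.

The boundary map ∂_1: C_1 → C_0 is given by ∂[p,q] = [q] − [p].
The 8×24 boundary matrix has rank 7 and Smith normal form diag(1,1,1,1,1,1,1).

The boundary map ∂_2: C_2 → C_1 maps a triangle to the signed sum of its edges. For instance
  ∂[5,6,8] = [6,8] − [5,8] + [5,6],
  ∂[2,7,8] = [7,8] − [2,8] + [2,7].
This gives a 24×16 integer matrix of rank 15; reducing to Smith normal form yields diagonal entries (1,1,1,1,1,1,1,1,1,1,1,1,1,1,1).

Computing H_k = (kernel of ∂_k) / (image of ∂_{k+1}):

  H_2: rank ker ∂_2 − rank ∂_3 = (16 − 15) − 0 = 1, and there is no ∂_3, so H_2 ≅ Z.

H_2 = Z.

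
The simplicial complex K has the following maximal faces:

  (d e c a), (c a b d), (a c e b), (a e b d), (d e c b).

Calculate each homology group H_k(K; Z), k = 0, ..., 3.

Fix the vertex order a < b < c < d < e and write every simplex with vertices in increasing order. Then dim K = 3 and the simplices of K are:

  0-simplices (5): a, b, c, d, e
  1-simplices (10): ab, ac, ad, ae, bc, bd, be, cd, ce, de
  2-simplices (10): abc, abd, abe, acd, ace, ade, bcd, bce, bde, cde
  3-simplices (5): abcd, abce, abde, acde, bcde

Hence C_0 ≅ Z^5, C_1 ≅ Z^10, C_2 ≅ Z^10, C_3 ≅ Z^5.

∂_1: C_1 → C_0 sends each edge [p,q] (with p < q) to q − p.
This gives a 5×10 integer matrix of rank 4; reducing to Smith normal form yields diagonal entries (1,1,1,1).

∂_2: C_2 → C_1 sends each 2-simplex [p,q,r] to [q,r] − [p,r] + [p,q]. For instance
  ∂abd = bd − ad + ab,
  ∂ade = de − ae + ad.
The resulting 10×10 matrix has rank 6, and its Smith normal form has invariant factors (1,1,1,1,1,1).

∂_3: C_3 → C_2 sends each 3-simplex σ to the alternating sum Σ_i (−1)^i (σ with its i-th vertex removed). For instance
  ∂acde = cde − ade + ace − acd,
  ∂abde = bde − ade + abe − abd.
The resulting 10×5 matrix has rank 4, and its Smith normal form has invariant factors (1,1,1,1).

Computing H_k = (kernel of ∂_k) / (image of ∂_{k+1}):

  H_0: rank C_0 − rank ∂_1 = 5 − 4 = 1, and the invariant factors of ∂_1 are all 1, so H_0 = Z.
  H_1: rank ker ∂_1 − rank ∂_2 = (10 − 4) − 6 = 0, and the invariant factors of ∂_2 are all 1, so H_1 = 0.
  H_2: rank ker ∂_2 − rank ∂_3 = (10 − 6) − 4 = 0, and the invariant factors of ∂_3 are all 1, so H_2 = 0.
  H_3: rank ker ∂_3 − rank ∂_4 = (5 − 4) − 0 = 1, and there is no ∂_4, so H_3 = Z.

As a check, the Euler characteristic is 5 − 10 + 10 − 5 = 0, which agrees with 1 − 0 + 0 − 1 = 0.

H_0 = Z,  H_1 = 0,  H_2 = 0,  H_3 = Z.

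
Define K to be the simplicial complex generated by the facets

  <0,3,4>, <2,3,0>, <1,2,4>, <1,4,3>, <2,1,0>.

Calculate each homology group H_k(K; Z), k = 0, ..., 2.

H_0 = Z,  H_1 = Z,  H_2 = 0.

K has 5 vertices, 10 edges, 5 triangles.
rank ∂_0 = 0, rank ∂_1 = 4 ⇒ b_0 = 5 − 0 − 4 = 1; all invariant factors of ∂_1 are 1 so no torsion. So H_0 ≅ Z.
rank ∂_1 = 4, rank ∂_2 = 5 ⇒ b_1 = 10 − 4 − 5 = 1; all invariant factors of ∂_2 are 1 so no torsion. So H_1 ≅ Z.
rank ∂_2 = 5, rank ∂_3 = 0 ⇒ b_2 = 5 − 5 − 0 = 0. So H_2 ≅ 0.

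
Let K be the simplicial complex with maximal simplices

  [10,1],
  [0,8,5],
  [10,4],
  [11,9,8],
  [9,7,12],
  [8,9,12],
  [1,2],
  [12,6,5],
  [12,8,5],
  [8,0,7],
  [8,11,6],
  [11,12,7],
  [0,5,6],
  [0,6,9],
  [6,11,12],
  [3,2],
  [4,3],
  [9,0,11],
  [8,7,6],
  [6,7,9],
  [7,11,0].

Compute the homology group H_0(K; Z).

H_0 = Z^2.

Order the vertices as 0 < 1 < 2 < 3 < 4 < 5 < 6 < 7 < 8 < 9 < 10 < 11 < 12. Listing each simplex with vertices in this order, K has dimension 2 with simplices:

  0-simplices (13): [0], [1], [2], [3], [4], [5], [6], [7], [8], [9], [10], [11], [12]
  1-simplices (29): (29 of them)
  2-simplices (16): [0,5,6], [0,5,8], [0,6,9], [0,7,8], [0,7,11], [0,9,11], [5,6,12], [5,8,12], [6,7,8], [6,7,9], [6,8,11], [6,11,12], [7,9,12], [7,11,12], [8,9,11], [8,9,12]

giving chain groups C_0 ≅ Z^13, C_1 ≅ Z^29, C_2 ≅ Z^16.

∂_1: C_1 → C_0 is given by ∂[p,q] = [q] − [p]. For instance
  ∂[8,12] = [12] − [8].
As a 13×29 matrix over Z this has rank 11, with invariant factors (1,1,1,1,1,1,1,1,1,1,1).

The boundary map ∂_2: C_2 → C_1 acts by ∂[p,q,r] = [q,r] − [p,r] + [p,q]. For instance
  ∂[5,6,12] = [6,12] − [5,12] + [5,6],
  ∂[0,7,8] = [7,8] − [0,8] + [0,7].
As a 29×16 matrix over Z this has rank 15, with invariant factors (1,1,1,1,1,1,1,1,1,1,1,1,1,1,1).

Now H_k = ker ∂_k / im ∂_{k+1}, so:

  H_0: rank C_0 − rank ∂_1 = 13 − 11 = 2, and the invariant factors of ∂_1 are all 1, so H_0 ≅ Z^2.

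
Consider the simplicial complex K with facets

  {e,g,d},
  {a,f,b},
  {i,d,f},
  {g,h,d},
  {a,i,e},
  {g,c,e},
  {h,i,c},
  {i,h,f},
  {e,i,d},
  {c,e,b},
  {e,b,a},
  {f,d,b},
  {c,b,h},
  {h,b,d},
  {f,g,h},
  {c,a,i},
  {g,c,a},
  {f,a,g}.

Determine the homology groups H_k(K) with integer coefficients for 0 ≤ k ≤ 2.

H_0 ≅ Z,  H_1 ≅ Z ⊕ Z/2Z,  H_2 = 0.

Fix the vertex order a < b < c < d < e < f < g < h < i and write every simplex with vertices in increasing order. Then dim K = 2 and the simplices of K are:

  0-simplices (9): a, b, c, d, e, f, g, h, i
  1-simplices (27): ab, ac, ae, af, ag, ai, bc, bd, be, bf, bh, ce, cg, ch, ci, de, df, dg, dh, di, eg, ei, fg, fh, fi, gh, hi
  2-simplices (18): abe, abf, acg, aci, aei, afg, bce, bch, bdf, bdh, ceg, chi, deg, dei, dfi, dgh, fgh, fhi

giving chain groups C_0 ≅ Z^9, C_1 ≅ Z^27, C_2 ≅ Z^18.

Boundary ∂_1: C_1 → C_0 is given by ∂[p,q] = [q] − [p]. For instance
  ∂af = f − a.
This gives a 9×27 integer matrix of rank 8; reducing to Smith normal form yields diagonal entries (1,1,1,1,1,1,1,1).

Boundary ∂_2: C_2 → C_1 acts by ∂[p,q,r] = [q,r] − [p,r] + [p,q]. For instance
  ∂dei = ei − di + de,
  ∂bch = ch − bh + bc.
The resulting 27×18 matrix has rank 18, and its Smith normal form has invariant factors (1,1,1,1,1,1,1,1,1,1,1,1,1,1,1,1,1,2).

From H_k ≅ ker(∂_k) / im(∂_{k+1}) we obtain:

  H_0: rank C_0 − rank ∂_1 = 9 − 8 = 1, and the invariant factors of ∂_1 are all 1, so H_0 ≅ Z.
  H_1: rank ker ∂_1 − rank ∂_2 = (27 − 8) − 18 = 1, and ∂_2 has invariant factor 2 > 1, so H_1 ≅ Z ⊕ Z/2Z.
  H_2: rank ker ∂_2 − rank ∂_3 = (18 − 18) − 0 = 0, and there is no ∂_3, so H_2 ≅ 0.

As a check, the Euler characteristic is 9 − 27 + 18 = 0, which agrees with 1 − 1 + 0 = 0.
(K is a triangulation of the Klein bottle.)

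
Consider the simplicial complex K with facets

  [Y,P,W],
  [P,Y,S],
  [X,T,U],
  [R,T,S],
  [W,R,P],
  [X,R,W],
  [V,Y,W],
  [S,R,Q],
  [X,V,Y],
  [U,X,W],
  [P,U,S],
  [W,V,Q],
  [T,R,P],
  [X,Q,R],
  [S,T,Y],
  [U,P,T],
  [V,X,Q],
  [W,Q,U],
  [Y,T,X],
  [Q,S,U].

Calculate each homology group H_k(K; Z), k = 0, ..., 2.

We work with the vertex ordering P < Q < R < S < T < U < V < W < X < Y. The simplices of K, each written with vertices in increasing order, are:

  0-simplices (10): P, Q, R, S, T, U, V, W, X, Y
  1-simplices (30): PR, PS, PT, PU, PW, PY, QR, QS, QU, QV, QW, QX, RS, RT, RW, RX, ST, SU, SY, TU, TX, TY, UW, UX, VW, VX, VY, WX, WY, XY
  2-simplices (20): PRT, PRW, PSU, PSY, PTU, PWY, QRS, QRX, QSU, QUW, QVW, QVX, RST, RWX, STY, TUX, TXY, UWX, VWY, VXY

so the chain groups are C_0 ≅ Z^10, C_1 ≅ Z^30, C_2 ≅ Z^20.

The boundary map ∂_1: C_1 → C_0 is given by ∂[p,q] = [q] − [p]. For instance
  ∂UW = W − U.
This gives a 10×30 integer matrix of rank 9; reducing to Smith normal form yields diagonal entries (1,1,1,1,1,1,1,1,1).

∂_2: C_2 → C_1 sends each 2-simplex [p,q,r] to [q,r] − [p,r] + [p,q]. For instance
  ∂PRW = RW − PW + PR,
  ∂QUW = UW − QW + QU.
As a 30×20 matrix over Z this has rank 20, with invariant factors (1,1,1,1,1,1,1,1,1,1,1,1,1,1,1,1,1,1,1,2).

Computing H_k = (kernel of ∂_k) / (image of ∂_{k+1}):

  H_0: rank C_0 − rank ∂_1 = 10 − 9 = 1, and the invariant factors of ∂_1 are all 1, so H_0 = Z.
  H_1: rank ker ∂_1 − rank ∂_2 = (30 − 9) − 20 = 1, and ∂_2 has invariant factor 2 > 1, so H_1 = Z ⊕ Z/2.
  H_2: rank ker ∂_2 − rank ∂_3 = (20 − 20) − 0 = 0, and there is no ∂_3, so H_2 = 0.

As a check, the Euler characteristic is 10 − 30 + 20 = 0, which agrees with 1 − 1 + 0 = 0.

H_0 ≅ Z,  H_1 ≅ Z ⊕ Z/2,  H_2 = 0.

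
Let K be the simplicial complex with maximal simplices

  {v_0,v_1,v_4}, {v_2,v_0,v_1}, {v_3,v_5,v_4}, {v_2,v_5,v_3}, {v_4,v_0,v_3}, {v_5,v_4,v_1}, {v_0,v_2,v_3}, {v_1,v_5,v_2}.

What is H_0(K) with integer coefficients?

H_0 = Z.

Fix the vertex order v_0 < v_1 < v_2 < v_3 < v_4 < v_5 and write every simplex with vertices in increasing order. Then dim K = 2 and the simplices of K are:

  0-simplices (6): [v_0], [v_1], [v_2], [v_3], [v_4], [v_5]
  1-simplices (12): [v_0,v_1], [v_0,v_2], [v_0,v_3], [v_0,v_4], [v_1,v_2], [v_1,v_4], [v_1,v_5], [v_2,v_3], [v_2,v_5], [v_3,v_4], [v_3,v_5], [v_4,v_5]
  2-simplices (8): [v_0,v_1,v_2], [v_0,v_1,v_4], [v_0,v_2,v_3], [v_0,v_3,v_4], [v_1,v_2,v_5], [v_1,v_4,v_5], [v_2,v_3,v_5], [v_3,v_4,v_5]

so the chain groups are C_0 ≅ Z^6, C_1 ≅ Z^12, C_2 ≅ Z^8.

∂_1: C_1 → C_0 maps an edge to its endpoints' difference, ∂[p,q] = q − p.
As a 6×12 matrix over Z this has rank 5, with invariant factors (1,1,1,1,1).

∂_2: C_2 → C_1 maps a triangle to the signed sum of its edges. For instance
  ∂[v_0,v_1,v_2] = [v_1,v_2] − [v_0,v_2] + [v_0,v_1],
  ∂[v_0,v_1,v_4] = [v_1,v_4] − [v_0,v_4] + [v_0,v_1].
The resulting 12×8 matrix has rank 7, and its Smith normal form has invariant factors (1,1,1,1,1,1,1).

Reading off H_k = ker ∂_k / im ∂_{k+1}:

  H_0: rank C_0 − rank ∂_1 = 6 − 5 = 1, and the invariant factors of ∂_1 are all 1, so H_0 = Z.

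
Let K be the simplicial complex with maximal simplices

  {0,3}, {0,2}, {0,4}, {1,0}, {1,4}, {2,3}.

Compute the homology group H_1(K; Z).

H_1 ≅ Z^2.

Take the total order 0 < 1 < 2 < 3 < 4 on the vertex set. Then K (dimension 1) consists of the simplices:

  0-simplices (5): [0], [1], [2], [3], [4]
  1-simplices (6): [0,1], [0,2], [0,3], [0,4], [1,4], [2,3]

so the chain groups are C_0 ≅ Z^5, C_1 ≅ Z^6.

The boundary map ∂_1: C_1 → C_0 maps an edge to its endpoints' difference, ∂[p,q] = q − p. For instance
  ∂[0,1] = [1] − [0].
The resulting 5×6 matrix has rank 4, and its Smith normal form has invariant factors (1,1,1,1).

Reading off H_k = ker ∂_k / im ∂_{k+1}:

  H_1: rank ker ∂_1 − rank ∂_2 = (6 − 4) − 0 = 2, and there is no ∂_2, so H_1 = Z^2.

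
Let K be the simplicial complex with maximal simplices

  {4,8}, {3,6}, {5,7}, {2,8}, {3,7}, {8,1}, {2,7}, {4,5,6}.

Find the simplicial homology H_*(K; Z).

Take the total order 1 < 2 < 3 < 4 < 5 < 6 < 7 < 8 on the vertex set. Then K (dimension 2) consists of the simplices:

  0-simplices (8): [1], [2], [3], [4], [5], [6], [7], [8]
  1-simplices (10): [1,8], [2,7], [2,8], [3,6], [3,7], [4,5], [4,6], [4,8], [5,6], [5,7]
  2-simplices (1): [4,5,6]

giving chain groups C_0 ≅ Z^8, C_1 ≅ Z^10, C_2 ≅ Z^1.

Boundary ∂_1: C_1 → C_0 maps an edge to its endpoints' difference, ∂[p,q] = q − p. For instance
  ∂[4,5] = [5] − [4].
As a 8×10 matrix over Z this has rank 7, with invariant factors (1,1,1,1,1,1,1).

The boundary map ∂_2: C_2 → C_1 sends each 2-simplex [p,q,r] to [q,r] − [p,r] + [p,q]. For instance
  ∂[4,5,6] = [5,6] − [4,6] + [4,5].
This gives a 10×1 integer matrix of rank 1; reducing to Smith normal form yields diagonal entries (1).

Now H_k = ker ∂_k / im ∂_{k+1}, so:

  H_0: rank C_0 − rank ∂_1 = 8 − 7 = 1, and the invariant factors of ∂_1 are all 1, so H_0 = Z.
  H_1: rank ker ∂_1 − rank ∂_2 = (10 − 7) − 1 = 2, and the invariant factors of ∂_2 are all 1, so H_1 = Z^2.
  H_2: rank ker ∂_2 − rank ∂_3 = (1 − 1) − 0 = 0, and there is no ∂_3, so H_2 = 0.

As a check, the Euler characteristic is 8 − 10 + 1 = -1, which agrees with 1 − 2 + 0 = -1.

H_0 = Z,  H_1 = Z^2,  H_2 = 0.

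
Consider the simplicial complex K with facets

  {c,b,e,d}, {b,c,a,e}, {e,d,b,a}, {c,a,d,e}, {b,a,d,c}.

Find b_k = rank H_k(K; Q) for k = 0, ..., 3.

Take the total order a < b < c < d < e on the vertex set. Then K (dimension 3) consists of the simplices:

  0-simplices (5): a, b, c, d, e
  1-simplices (10): ab, ac, ad, ae, bc, bd, be, cd, ce, de
  2-simplices (10): abc, abd, abe, acd, ace, ade, bcd, bce, bde, cde
  3-simplices (5): abcd, abce, abde, acde, bcde

giving chain groups C_0 ≅ Z^5, C_1 ≅ Z^10, C_2 ≅ Z^10, C_3 ≅ Z^5.

Boundary ∂_1: C_1 → C_0 maps an edge to its endpoints' difference, ∂[p,q] = q − p. For instance
  ∂de = e − d.
The 5×10 boundary matrix has rank 4 and Smith normal form diag(1,1,1,1).

Boundary ∂_2: C_2 → C_1 maps a triangle to the signed sum of its edges. For instance
  ∂abe = be − ae + ab,
  ∂abc = bc − ac + ab.
The resulting 10×10 matrix has rank 6, and its Smith normal form has invariant factors (1,1,1,1,1,1).

The boundary map ∂_3: C_3 → C_2 sends each 3-simplex σ to the alternating sum Σ_i (−1)^i (σ with its i-th vertex removed). For instance
  ∂abce = bce − ace + abe − abc,
  ∂acde = cde − ade + ace − acd.
This gives a 10×5 integer matrix of rank 4; reducing to Smith normal form yields diagonal entries (1,1,1,1).

Now H_k = ker ∂_k / im ∂_{k+1}, so:

  H_0: rank C_0 − rank ∂_1 = 5 − 4 = 1, and the invariant factors of ∂_1 are all 1, so H_0 = Z.
  H_1: rank ker ∂_1 − rank ∂_2 = (10 − 4) − 6 = 0, and the invariant factors of ∂_2 are all 1, so H_1 = 0.
  H_2: rank ker ∂_2 − rank ∂_3 = (10 − 6) − 4 = 0, and the invariant factors of ∂_3 are all 1, so H_2 = 0.
  H_3: rank ker ∂_3 − rank ∂_4 = (5 − 4) − 0 = 1, and there is no ∂_4, so H_3 = Z.

(K is a triangulation of the 3-sphere S^3.)

Hence the Betti numbers are b_0 = 1, b_1 = 0, b_2 = 0, b_3 = 1.

b_0 = 1, b_1 = 0, b_2 = 0, b_3 = 1.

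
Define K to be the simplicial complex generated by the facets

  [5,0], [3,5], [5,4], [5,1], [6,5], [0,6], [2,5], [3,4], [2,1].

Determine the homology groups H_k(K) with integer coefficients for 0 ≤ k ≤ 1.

K has 7 vertices, 9 edges.
rank ∂_0 = 0, rank ∂_1 = 6 ⇒ b_0 = 7 − 0 − 6 = 1; all invariant factors of ∂_1 are 1 so no torsion. So H_0 = Z.
rank ∂_1 = 6, rank ∂_2 = 0 ⇒ b_1 = 9 − 6 − 0 = 3. So H_1 = Z^3.

H_0 = Z,  H_1 = Z^3.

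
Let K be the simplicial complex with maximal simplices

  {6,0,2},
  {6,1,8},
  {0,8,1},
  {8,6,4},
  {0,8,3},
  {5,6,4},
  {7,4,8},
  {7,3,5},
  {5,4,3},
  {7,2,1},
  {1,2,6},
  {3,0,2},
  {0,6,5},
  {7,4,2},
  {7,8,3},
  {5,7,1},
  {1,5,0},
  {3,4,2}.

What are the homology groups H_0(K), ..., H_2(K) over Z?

Order the vertices as 0 < 1 < 2 < 3 < 4 < 5 < 6 < 7 < 8. Listing each simplex with vertices in this order, K has dimension 2 with simplices:

  0-simplices (9): [0], [1], [2], [3], [4], [5], [6], [7], [8]
  1-simplices (27): (27 of them)
  2-simplices (18): [0,1,5], [0,1,8], [0,2,3], [0,2,6], [0,3,8], [0,5,6], [1,2,6], [1,2,7], [1,5,7], [1,6,8], [2,3,4], [2,4,7], [3,4,5], [3,5,7], [3,7,8], [4,5,6], [4,6,8], [4,7,8]

giving chain groups C_0 ≅ Z^9, C_1 ≅ Z^27, C_2 ≅ Z^18.

The boundary map ∂_1: C_1 → C_0 sends each edge [p,q] (with p < q) to q − p. For instance
  ∂[2,4] = [4] − [2].
The 9×27 boundary matrix has rank 8 and Smith normal form diag(1,1,1,1,1,1,1,1).

Boundary ∂_2: C_2 → C_1 maps a triangle to the signed sum of its edges. For instance
  ∂[1,6,8] = [6,8] − [1,8] + [1,6],
  ∂[0,2,6] = [2,6] − [0,6] + [0,2].
As a 27×18 matrix over Z this has rank 18, with invariant factors (1,1,1,1,1,1,1,1,1,1,1,1,1,1,1,1,1,2).

Now H_k = ker ∂_k / im ∂_{k+1}, so:

  H_0: rank C_0 − rank ∂_1 = 9 − 8 = 1, and the invariant factors of ∂_1 are all 1, so H_0 = Z.
  H_1: rank ker ∂_1 − rank ∂_2 = (27 − 8) − 18 = 1, and ∂_2 has invariant factor 2 > 1, so H_1 = Z ⊕ Z/2Z.
  H_2: rank ker ∂_2 − rank ∂_3 = (18 − 18) − 0 = 0, and there is no ∂_3, so H_2 = 0.

As a check, the Euler characteristic is 9 − 27 + 18 = 0, which agrees with 1 − 1 + 0 = 0.
(K is a triangulation of the Klein bottle.)

H_0 ≅ Z,  H_1 ≅ Z ⊕ Z/2Z,  H_2 = 0.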